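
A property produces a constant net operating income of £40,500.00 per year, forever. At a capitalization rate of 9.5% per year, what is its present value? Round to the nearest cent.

£426315.79

Level perpetuity: PV = C / r = £40,500.00 / 0.095 = £426,315.79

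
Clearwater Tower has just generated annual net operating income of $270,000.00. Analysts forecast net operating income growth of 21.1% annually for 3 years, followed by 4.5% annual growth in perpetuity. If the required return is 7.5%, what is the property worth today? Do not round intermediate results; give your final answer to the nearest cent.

$14477936.87

D_1 = 326970.00000
D_2 = 395960.67000
D_3 = 479508.37137
Terminal value at year 3: TV = D_3×(1+g_2)/(r−g_2) = 501086.24808/0.03 = 16702874.93606
P_0 = D_1/(1+r)^1 + D_2/(1+r)^2 + D_3/(1+r)^3 + TV/(1+r)^3
    = 304158.13953 + 342637.68091 + 385985.33170 + 13445155.72097 = 14477936.87312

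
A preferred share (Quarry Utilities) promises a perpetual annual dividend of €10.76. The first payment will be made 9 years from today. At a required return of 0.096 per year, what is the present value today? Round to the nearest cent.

Value at end of year 8: C / r = €10.76 / 0.096 = €112.0833
Discount to today: PV = €112.0833 / (1 + 0.096)^8 = €112.0833 / 2.082018 = €53.83

€53.83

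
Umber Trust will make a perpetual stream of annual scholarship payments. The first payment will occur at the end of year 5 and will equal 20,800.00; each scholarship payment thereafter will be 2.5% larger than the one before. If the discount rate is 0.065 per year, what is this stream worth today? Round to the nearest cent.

404208.01

Value at end of year 4: C₁ / (r − g) = 20,800.00 / (0.065 − 0.025) = 520,000.0000
Discount to today: PV = 520,000.0000 / (1 + 0.065)^4 = 520,000.0000 / 1.286466 = 404,208.01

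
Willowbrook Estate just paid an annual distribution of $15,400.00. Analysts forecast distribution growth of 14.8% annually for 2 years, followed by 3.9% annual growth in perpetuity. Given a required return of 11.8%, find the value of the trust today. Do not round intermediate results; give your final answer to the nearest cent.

$245605.61

D_1 = 17679.20000
D_2 = 20295.72160
Terminal value at year 2: TV = D_2×(1+g_2)/(r−g_2) = 21087.25474/0.079 = 266927.27522
P_0 = D_1/(1+r)^1 + D_2/(1+r)^2 + TV/(1+r)^2
    = 15813.23792 + 16237.56452 + 213554.80431 = 245605.60676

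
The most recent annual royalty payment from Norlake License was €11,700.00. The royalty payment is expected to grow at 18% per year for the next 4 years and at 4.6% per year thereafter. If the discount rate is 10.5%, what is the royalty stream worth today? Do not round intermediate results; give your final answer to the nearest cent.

D_1 = 13806.00000
D_2 = 16291.08000
D_3 = 19223.47440
D_4 = 22683.69979
Terminal value at year 4: TV = D_4×(1+g_2)/(r−g_2) = 23727.14998/0.059 = 402155.08445
P_0 = D_1/(1+r)^1 + D_2/(1+r)^2 + D_3/(1+r)^3 + D_4/(1+r)^4 + TV/(1+r)^4
    = 12494.11765 + 13342.13468 + 14247.70943 + 15214.74854 + 269739.44015 = 325038.15044

€325038.15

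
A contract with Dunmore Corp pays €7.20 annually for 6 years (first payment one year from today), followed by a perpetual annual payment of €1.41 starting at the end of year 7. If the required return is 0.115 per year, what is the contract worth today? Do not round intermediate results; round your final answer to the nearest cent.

PV of 6-year annuity: €7.20 × [1 − (1+0.115)^−6] / 0.115 = 30.02612
Perpetuity value at year 6: €1.41 / 0.115 = 12.26087
PV of perpetuity: 12.26087 / (1+0.115)^6 = 6.38075
Total PV = 30.02612 + 6.38075 = 36.40687

€36.41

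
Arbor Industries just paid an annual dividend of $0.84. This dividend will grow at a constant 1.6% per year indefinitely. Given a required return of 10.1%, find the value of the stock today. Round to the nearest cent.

D₁ = D₀ × (1 + g) = $0.84 × 1.016 = $0.8534
Growing perpetuity: P = D₁ / (r − g) = $0.8534 / (0.101 − 0.016) = $10.04

$10.04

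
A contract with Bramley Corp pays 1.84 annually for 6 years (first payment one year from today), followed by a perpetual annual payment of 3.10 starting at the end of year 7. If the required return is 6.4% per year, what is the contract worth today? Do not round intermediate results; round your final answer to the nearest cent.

42.32

PV of 6-year annuity: 1.84 × [1 − (1+0.064)^−6] / 0.064 = 8.93527
Perpetuity value at year 6: 3.10 / 0.064 = 48.43750
PV of perpetuity: 48.43750 / (1+0.064)^6 = 33.38351
Total PV = 8.93527 + 33.38351 = 42.31878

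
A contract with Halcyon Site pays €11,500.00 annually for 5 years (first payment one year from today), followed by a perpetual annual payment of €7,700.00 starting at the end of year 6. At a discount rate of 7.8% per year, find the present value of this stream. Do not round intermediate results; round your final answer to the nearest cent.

PV of 5-year annuity: €11,500.00 × [1 − (1+0.078)^−5] / 0.078 = 46159.22272
Perpetuity value at year 5: €7,700.00 / 0.078 = 98717.94872
PV of perpetuity: 98717.94872 / (1+0.078)^5 = 67811.33872
Total PV = 46159.22272 + 67811.33872 = 113970.56144

€113970.56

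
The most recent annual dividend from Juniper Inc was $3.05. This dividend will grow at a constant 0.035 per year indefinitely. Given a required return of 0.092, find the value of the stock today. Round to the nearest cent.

D₁ = D₀ × (1 + g) = $3.05 × 1.035 = $3.1568
Growing perpetuity: P = D₁ / (r − g) = $3.1568 / (0.092 − 0.035) = $55.38

$55.38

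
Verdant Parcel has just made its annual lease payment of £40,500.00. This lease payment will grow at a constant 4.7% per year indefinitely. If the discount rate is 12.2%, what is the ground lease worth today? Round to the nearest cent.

D₁ = D₀ × (1 + g) = £40,500.00 × 1.047 = £42,403.5000
Growing perpetuity: P = D₁ / (r − g) = £42,403.5000 / (0.122 − 0.047) = £565,380.00

£565380.00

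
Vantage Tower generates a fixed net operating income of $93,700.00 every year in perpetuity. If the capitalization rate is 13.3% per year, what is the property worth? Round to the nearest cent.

Level perpetuity: PV = C / r = $93,700.00 / 0.133 = $704,511.28

$704511.28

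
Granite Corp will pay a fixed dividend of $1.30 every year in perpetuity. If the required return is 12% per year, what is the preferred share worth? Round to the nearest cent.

$10.83

Level perpetuity: PV = C / r = $1.30 / 0.12 = $10.83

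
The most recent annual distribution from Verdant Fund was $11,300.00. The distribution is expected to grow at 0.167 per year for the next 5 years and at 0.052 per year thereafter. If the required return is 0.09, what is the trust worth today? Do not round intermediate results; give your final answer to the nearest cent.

$509743.88

D_1 = 13187.10000
D_2 = 15389.34570
D_3 = 17959.36643
D_4 = 20958.58063
D_5 = 24458.66359
Terminal value at year 5: TV = D_5×(1+g_2)/(r−g_2) = 25730.51410/0.038 = 677118.79203
P_0 = D_1/(1+r)^1 + D_2/(1+r)^2 + D_3/(1+r)^3 + D_4/(1+r)^4 + D_5/(1+r)^5 + TV/(1+r)^5
    = 12098.25688 + 12952.90439 + 13867.92607 + 14847.58690 + 15896.45313 + 440080.75520 = 509743.88257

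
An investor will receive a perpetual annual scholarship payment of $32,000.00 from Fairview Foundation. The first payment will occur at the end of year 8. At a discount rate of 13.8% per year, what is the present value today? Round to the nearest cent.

Value at end of year 7: C / r = $32,000.00 / 0.138 = $231,884.0580
Discount to today: PV = $231,884.0580 / (1 + 0.138)^7 = $231,884.0580 / 2.471700 = $93,815.60

$93815.60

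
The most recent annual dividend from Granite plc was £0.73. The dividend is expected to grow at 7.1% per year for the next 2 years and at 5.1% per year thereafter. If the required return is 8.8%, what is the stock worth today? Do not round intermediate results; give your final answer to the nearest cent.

D_1 = 0.78183
D_2 = 0.83734
Terminal value at year 2: TV = D_2×(1+g_2)/(r−g_2) = 0.88004/0.037 = 23.78498
P_0 = D_1/(1+r)^1 + D_2/(1+r)^2 + TV/(1+r)^2
    = 0.71859 + 0.70737 + 20.09301 = 21.51897

£21.52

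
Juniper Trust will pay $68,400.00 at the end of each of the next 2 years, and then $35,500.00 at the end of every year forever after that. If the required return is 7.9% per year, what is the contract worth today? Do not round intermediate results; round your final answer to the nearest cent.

PV of 2-year annuity: $68,400.00 × [1 − (1+0.079)^−2] / 0.079 = 122142.75223
Perpetuity value at year 2: $35,500.00 / 0.079 = 449367.08861
PV of perpetuity: 449367.08861 / (1+0.079)^2 = 385974.28591
Total PV = 122142.75223 + 385974.28591 = 508117.03815

$508117.04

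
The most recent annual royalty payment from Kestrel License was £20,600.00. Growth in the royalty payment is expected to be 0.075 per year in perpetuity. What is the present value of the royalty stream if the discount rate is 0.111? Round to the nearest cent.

£615138.89

D₁ = D₀ × (1 + g) = £20,600.00 × 1.075 = £22,145.0000
Growing perpetuity: P = D₁ / (r − g) = £22,145.0000 / (0.111 − 0.075) = £615,138.89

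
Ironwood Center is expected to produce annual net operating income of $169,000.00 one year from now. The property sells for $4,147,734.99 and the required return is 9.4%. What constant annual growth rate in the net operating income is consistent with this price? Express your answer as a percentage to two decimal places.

P = D₁/(r−g) ⇒ g = r − D₁/P = 0.094 − $169,000.00/$4,147,734.99 = 0.053255

5.33%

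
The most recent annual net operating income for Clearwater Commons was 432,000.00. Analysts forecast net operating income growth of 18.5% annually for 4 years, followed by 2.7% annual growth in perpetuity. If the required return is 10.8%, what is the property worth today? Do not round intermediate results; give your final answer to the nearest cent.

D_1 = 511920.00000
D_2 = 606625.20000
D_3 = 718850.86200
D_4 = 851838.27147
Terminal value at year 4: TV = D_4×(1+g_2)/(r−g_2) = 874837.90480/0.081 = 10800467.96049
P_0 = D_1/(1+r)^1 + D_2/(1+r)^2 + D_3/(1+r)^3 + D_4/(1+r)^4 + TV/(1+r)^4
    = 462021.66065 + 494129.66414 + 528469.00001 + 565194.73376 + 7166111.00710 = 9215926.06566

9215926.07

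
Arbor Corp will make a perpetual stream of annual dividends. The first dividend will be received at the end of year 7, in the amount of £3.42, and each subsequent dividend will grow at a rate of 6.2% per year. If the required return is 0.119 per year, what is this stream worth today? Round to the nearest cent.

£30.56

Value at end of year 6: C₁ / (r − g) = £3.42 / (0.119 − 0.062) = £60.0000
Discount to today: PV = £60.0000 / (1 + 0.119)^6 = £60.0000 / 1.963272 = £30.56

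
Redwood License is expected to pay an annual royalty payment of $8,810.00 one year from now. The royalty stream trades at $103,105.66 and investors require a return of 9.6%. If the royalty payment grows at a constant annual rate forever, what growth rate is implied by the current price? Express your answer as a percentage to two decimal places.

1.06%

P = D₁/(r−g) ⇒ g = r − D₁/P = 0.096 − $8,810.00/$103,105.66 = 0.010554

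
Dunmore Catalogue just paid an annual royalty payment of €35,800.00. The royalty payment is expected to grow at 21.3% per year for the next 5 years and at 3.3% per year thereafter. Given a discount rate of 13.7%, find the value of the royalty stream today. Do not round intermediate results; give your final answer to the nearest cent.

€709676.92

D_1 = 43425.40000
D_2 = 52675.01020
D_3 = 63894.78737
D_4 = 77504.37708
D_5 = 94012.80940
Terminal value at year 5: TV = D_5×(1+g_2)/(r−g_2) = 97115.23211/0.104 = 933800.30877
P_0 = D_1/(1+r)^1 + D_2/(1+r)^2 + D_3/(1+r)^3 + D_4/(1+r)^4 + D_5/(1+r)^5 + TV/(1+r)^5
    = 38192.96394 + 40745.87974 + 43469.43898 + 46375.04792 + 49474.87522 + 491418.71251 = 709676.91830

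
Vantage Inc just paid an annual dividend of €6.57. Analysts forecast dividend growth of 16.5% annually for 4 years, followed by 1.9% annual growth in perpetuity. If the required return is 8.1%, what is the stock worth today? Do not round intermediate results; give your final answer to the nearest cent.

D_1 = 7.65405
D_2 = 8.91697
D_3 = 10.38827
D_4 = 12.10233
Terminal value at year 4: TV = D_4×(1+g_2)/(r−g_2) = 12.33228/0.062 = 198.90769
P_0 = D_1/(1+r)^1 + D_2/(1+r)^2 + D_3/(1+r)^3 + D_4/(1+r)^4 + TV/(1+r)^4
    = 7.08053 + 7.63073 + 8.22368 + 8.86271 + 145.66285 = 177.46048

€177.46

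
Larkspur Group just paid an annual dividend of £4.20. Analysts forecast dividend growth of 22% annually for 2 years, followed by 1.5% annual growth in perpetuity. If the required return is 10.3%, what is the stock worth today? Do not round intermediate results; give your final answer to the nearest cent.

£69.05

D_1 = 5.12400
D_2 = 6.25128
Terminal value at year 2: TV = D_2×(1+g_2)/(r−g_2) = 6.34505/0.088 = 72.10283
P_0 = D_1/(1+r)^1 + D_2/(1+r)^2 + TV/(1+r)^2
    = 4.64551 + 5.13828 + 59.26541 = 69.04920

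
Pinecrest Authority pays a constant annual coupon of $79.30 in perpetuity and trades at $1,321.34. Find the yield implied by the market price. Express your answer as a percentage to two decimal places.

P = C/r ⇒ r = C/P = $79.30/$1,321.34 = 0.060015

6.00%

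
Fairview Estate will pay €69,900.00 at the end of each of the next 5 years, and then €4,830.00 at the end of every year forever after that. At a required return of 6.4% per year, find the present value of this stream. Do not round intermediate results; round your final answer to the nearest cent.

PV of 5-year annuity: €69,900.00 × [1 − (1+0.064)^−5] / 0.064 = 291267.64149
Perpetuity value at year 5: €4,830.00 / 0.064 = 75468.75000
PV of perpetuity: 75468.75000 / (1+0.064)^5 = 55342.53100
Total PV = 291267.64149 + 55342.53100 = 346610.17249

€346610.17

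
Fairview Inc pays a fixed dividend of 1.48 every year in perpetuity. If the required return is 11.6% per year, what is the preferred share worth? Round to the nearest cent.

Level perpetuity: PV = C / r = 1.48 / 0.116 = 12.76

12.76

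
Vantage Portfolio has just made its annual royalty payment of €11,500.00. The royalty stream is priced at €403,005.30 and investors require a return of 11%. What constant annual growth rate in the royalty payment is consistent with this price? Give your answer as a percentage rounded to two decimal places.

P = D₀(1+g)/(r−g) ⇒ P(r−g) = D₀(1+g) ⇒ g(P+D₀) = P·r − D₀
g = (P·r − D₀)/(P + D₀) = (€403,005.30×0.11 − €11,500.00) / (€403,005.30 + €11,500.00) = 0.079204

7.92%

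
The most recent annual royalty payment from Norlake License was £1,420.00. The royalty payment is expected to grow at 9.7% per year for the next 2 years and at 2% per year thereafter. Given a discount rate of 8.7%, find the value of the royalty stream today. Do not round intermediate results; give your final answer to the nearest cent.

D_1 = 1557.74000
D_2 = 1708.84078
Terminal value at year 2: TV = D_2×(1+g_2)/(r−g_2) = 1743.01760/0.067 = 26015.18799
P_0 = D_1/(1+r)^1 + D_2/(1+r)^2 + TV/(1+r)^2
    = 1433.06348 + 1446.24713 + 22017.49368 = 24896.80429

£24896.80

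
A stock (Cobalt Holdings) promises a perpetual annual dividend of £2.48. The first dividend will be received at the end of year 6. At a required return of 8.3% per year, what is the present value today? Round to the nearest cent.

£20.06

Value at end of year 5: C / r = £2.48 / 0.083 = £29.8795
Discount to today: PV = £29.8795 / (1 + 0.083)^5 = £29.8795 / 1.489849 = £20.06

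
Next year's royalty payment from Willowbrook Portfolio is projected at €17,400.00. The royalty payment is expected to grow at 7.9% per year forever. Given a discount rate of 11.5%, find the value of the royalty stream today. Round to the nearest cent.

€483333.33

Growing perpetuity: P = D₁ / (r − g) = €17,400.0000 / (0.115 − 0.079) = €483,333.33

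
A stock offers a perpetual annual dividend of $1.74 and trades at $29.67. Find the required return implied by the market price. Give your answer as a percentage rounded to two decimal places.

5.86%

P = C/r ⇒ r = C/P = $1.74/$29.67 = 0.058645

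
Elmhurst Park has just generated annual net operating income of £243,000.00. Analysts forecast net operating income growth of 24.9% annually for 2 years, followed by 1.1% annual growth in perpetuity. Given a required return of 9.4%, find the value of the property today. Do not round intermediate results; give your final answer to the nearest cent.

£4452229.29

D_1 = 303507.00000
D_2 = 379080.24300
Terminal value at year 2: TV = D_2×(1+g_2)/(r−g_2) = 383250.12567/0.083 = 4617471.39365
P_0 = D_1/(1+r)^1 + D_2/(1+r)^2 + TV/(1+r)^2
    = 277428.70201 + 316735.32798 + 3858065.26011 = 4452229.29010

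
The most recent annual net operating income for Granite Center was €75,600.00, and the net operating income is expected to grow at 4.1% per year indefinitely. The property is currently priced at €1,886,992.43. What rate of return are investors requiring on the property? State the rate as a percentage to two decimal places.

8.27%

D₁ = €75,600.00 × 1.041 = €78,699.6000
P = D₁/(r − g) ⇒ r = D₁/P + g = €78,699.6000/€1,886,992.43 + 0.041 = 0.041706 + 0.041 = 0.082706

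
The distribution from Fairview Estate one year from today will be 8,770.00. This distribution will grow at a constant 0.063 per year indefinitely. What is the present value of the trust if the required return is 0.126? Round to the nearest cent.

Growing perpetuity: P = D₁ / (r − g) = 8,770.0000 / (0.126 − 0.063) = 139,206.35

139206.35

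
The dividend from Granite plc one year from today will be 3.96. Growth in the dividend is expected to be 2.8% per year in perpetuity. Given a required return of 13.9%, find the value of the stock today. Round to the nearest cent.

Growing perpetuity: P = D₁ / (r − g) = 3.9600 / (0.139 − 0.028) = 35.68

35.68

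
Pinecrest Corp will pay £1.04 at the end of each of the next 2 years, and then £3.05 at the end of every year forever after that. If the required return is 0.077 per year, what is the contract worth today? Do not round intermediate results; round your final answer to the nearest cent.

PV of 2-year annuity: £1.04 × [1 − (1+0.077)^−2] / 0.077 = 1.86225
Perpetuity value at year 2: £3.05 / 0.077 = 39.61039
PV of perpetuity: 39.61039 / (1+0.077)^2 = 34.14898
Total PV = 1.86225 + 34.14898 = 36.01123

£36.01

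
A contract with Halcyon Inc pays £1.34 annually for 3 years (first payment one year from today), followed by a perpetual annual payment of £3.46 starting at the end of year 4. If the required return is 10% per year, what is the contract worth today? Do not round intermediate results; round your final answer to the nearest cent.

£29.33

PV of 3-year annuity: £1.34 × [1 − (1+0.1)^−3] / 0.1 = 3.33238
Perpetuity value at year 3: £3.46 / 0.1 = 34.60000
PV of perpetuity: 34.60000 / (1+0.1)^3 = 25.99549
Total PV = 3.33238 + 25.99549 = 29.32787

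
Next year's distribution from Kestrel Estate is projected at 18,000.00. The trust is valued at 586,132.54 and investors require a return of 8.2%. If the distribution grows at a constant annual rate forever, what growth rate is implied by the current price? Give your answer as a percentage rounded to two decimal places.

5.13%

P = D₁/(r−g) ⇒ g = r − D₁/P = 0.082 − 18,000.00/586,132.54 = 0.051290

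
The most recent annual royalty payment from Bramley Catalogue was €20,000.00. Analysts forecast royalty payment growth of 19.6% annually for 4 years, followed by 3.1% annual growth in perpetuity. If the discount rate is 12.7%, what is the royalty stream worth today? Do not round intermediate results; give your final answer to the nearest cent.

€365442.52

D_1 = 23920.00000
D_2 = 28608.32000
D_3 = 34215.55072
D_4 = 40921.79866
Terminal value at year 4: TV = D_4×(1+g_2)/(r−g_2) = 42190.37442/0.096 = 439483.06687
P_0 = D_1/(1+r)^1 + D_2/(1+r)^2 + D_3/(1+r)^3 + D_4/(1+r)^4 + TV/(1+r)^4
    = 21224.48980 + 22523.94835 + 23902.96560 + 25366.41247 + 272424.70064 = 365442.51687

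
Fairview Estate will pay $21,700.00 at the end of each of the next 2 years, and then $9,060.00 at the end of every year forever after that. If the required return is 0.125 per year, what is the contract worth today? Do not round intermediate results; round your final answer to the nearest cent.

$93702.72

PV of 2-year annuity: $21,700.00 × [1 − (1+0.125)^−2] / 0.125 = 36434.56790
Perpetuity value at year 2: $9,060.00 / 0.125 = 72480.00000
PV of perpetuity: 72480.00000 / (1+0.125)^2 = 57268.14815
Total PV = 36434.56790 + 57268.14815 = 93702.71605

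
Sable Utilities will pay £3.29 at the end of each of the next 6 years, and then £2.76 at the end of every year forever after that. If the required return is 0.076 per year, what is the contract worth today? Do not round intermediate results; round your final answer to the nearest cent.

£38.80

PV of 6-year annuity: £3.29 × [1 − (1+0.076)^−6] / 0.076 = 15.39561
Perpetuity value at year 6: £2.76 / 0.076 = 36.31579
PV of perpetuity: 36.31579 / (1+0.076)^6 = 23.40032
Total PV = 15.39561 + 23.40032 = 38.79593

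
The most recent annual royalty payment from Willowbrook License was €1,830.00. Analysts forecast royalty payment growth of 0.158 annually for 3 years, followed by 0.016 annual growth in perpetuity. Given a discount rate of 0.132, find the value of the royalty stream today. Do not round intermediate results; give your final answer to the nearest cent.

€22904.33

D_1 = 2119.14000
D_2 = 2453.96412
D_3 = 2841.69045
Terminal value at year 3: TV = D_3×(1+g_2)/(r−g_2) = 2887.15750/0.116 = 24889.28878
P_0 = D_1/(1+r)^1 + D_2/(1+r)^2 + D_3/(1+r)^3 + TV/(1+r)^3
    = 1872.03180 + 1915.02900 + 1959.01376 + 17158.25848 = 22904.33305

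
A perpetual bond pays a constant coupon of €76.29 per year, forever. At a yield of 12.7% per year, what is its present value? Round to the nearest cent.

€600.71

Level perpetuity: PV = C / r = €76.29 / 0.127 = €600.71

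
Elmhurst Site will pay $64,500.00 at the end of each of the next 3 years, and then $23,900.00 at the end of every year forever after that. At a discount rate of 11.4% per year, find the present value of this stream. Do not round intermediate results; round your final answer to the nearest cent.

$308177.76

PV of 3-year annuity: $64,500.00 × [1 − (1+0.114)^−3] / 0.114 = 156529.48229
Perpetuity value at year 3: $23,900.00 / 0.114 = 209649.12281
PV of perpetuity: 209649.12281 / (1+0.114)^3 = 151648.27588
Total PV = 156529.48229 + 151648.27588 = 308177.75817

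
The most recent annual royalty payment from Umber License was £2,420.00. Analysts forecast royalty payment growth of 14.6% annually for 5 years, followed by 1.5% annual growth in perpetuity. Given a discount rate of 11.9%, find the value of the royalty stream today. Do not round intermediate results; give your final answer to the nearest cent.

D_1 = 2773.32000
D_2 = 3178.22472
D_3 = 3642.24553
D_4 = 4174.01338
D_5 = 4783.41933
Terminal value at year 5: TV = D_5×(1+g_2)/(r−g_2) = 4855.17062/0.104 = 46684.33288
P_0 = D_1/(1+r)^1 + D_2/(1+r)^2 + D_3/(1+r)^3 + D_4/(1+r)^4 + D_5/(1+r)^5 + TV/(1+r)^5
    = 2478.39142 + 2538.19175 + 2599.43498 + 2662.15593 + 2726.39026 + 26608.52032 = 39613.08467

£39613.08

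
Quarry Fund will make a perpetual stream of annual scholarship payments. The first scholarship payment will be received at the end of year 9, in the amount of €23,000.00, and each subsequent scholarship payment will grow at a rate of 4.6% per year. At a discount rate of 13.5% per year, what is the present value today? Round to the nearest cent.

€93836.31

Value at end of year 8: C₁ / (r − g) = €23,000.00 / (0.135 − 0.046) = €258,426.9663
Discount to today: PV = €258,426.9663 / (1 + 0.135)^8 = €258,426.9663 / 2.754019 = €93,836.31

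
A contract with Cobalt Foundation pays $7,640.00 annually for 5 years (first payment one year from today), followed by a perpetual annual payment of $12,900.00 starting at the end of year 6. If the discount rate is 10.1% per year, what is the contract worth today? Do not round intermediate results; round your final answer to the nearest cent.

PV of 5-year annuity: $7,640.00 × [1 − (1+0.101)^−5] / 0.101 = 28887.77537
Perpetuity value at year 5: $12,900.00 / 0.101 = 127722.77228
PV of perpetuity: 127722.77228 / (1+0.101)^5 = 78946.29292
Total PV = 28887.77537 + 78946.29292 = 107834.06829

$107834.07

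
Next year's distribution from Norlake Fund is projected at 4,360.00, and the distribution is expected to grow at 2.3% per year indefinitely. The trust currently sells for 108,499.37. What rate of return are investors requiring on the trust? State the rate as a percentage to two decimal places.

6.32%

P = D₁/(r − g) ⇒ r = D₁/P + g = 4,360.0000/108,499.37 + 0.023 = 0.040185 + 0.023 = 0.063185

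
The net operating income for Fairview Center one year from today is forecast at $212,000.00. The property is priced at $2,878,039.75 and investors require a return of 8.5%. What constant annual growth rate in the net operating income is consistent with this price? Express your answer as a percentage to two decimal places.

1.13%

P = D₁/(r−g) ⇒ g = r − D₁/P = 0.085 − $212,000.00/$2,878,039.75 = 0.011339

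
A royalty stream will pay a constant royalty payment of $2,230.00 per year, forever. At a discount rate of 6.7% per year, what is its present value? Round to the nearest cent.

Level perpetuity: PV = C / r = $2,230.00 / 0.067 = $33,283.58

$33283.58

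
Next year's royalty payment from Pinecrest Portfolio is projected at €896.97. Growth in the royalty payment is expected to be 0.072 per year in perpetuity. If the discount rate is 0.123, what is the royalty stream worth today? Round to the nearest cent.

Growing perpetuity: P = D₁ / (r − g) = €896.9700 / (0.123 − 0.072) = €17,587.65

€17587.65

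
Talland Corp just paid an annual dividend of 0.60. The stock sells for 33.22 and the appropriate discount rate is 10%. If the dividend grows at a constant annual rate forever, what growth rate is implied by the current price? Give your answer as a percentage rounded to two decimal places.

P = D₀(1+g)/(r−g) ⇒ P(r−g) = D₀(1+g) ⇒ g(P+D₀) = P·r − D₀
g = (P·r − D₀)/(P + D₀) = (33.22×0.1 − 0.60) / (33.22 + 0.60) = 0.080485

8.05%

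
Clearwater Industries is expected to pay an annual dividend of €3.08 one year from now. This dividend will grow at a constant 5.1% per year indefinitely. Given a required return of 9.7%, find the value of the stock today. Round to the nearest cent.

Growing perpetuity: P = D₁ / (r − g) = €3.0800 / (0.097 − 0.051) = €66.96

€66.96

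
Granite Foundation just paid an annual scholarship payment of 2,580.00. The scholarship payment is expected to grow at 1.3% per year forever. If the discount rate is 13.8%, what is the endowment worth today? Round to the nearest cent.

20908.32

D₁ = D₀ × (1 + g) = 2,580.00 × 1.013 = 2,613.5400
Growing perpetuity: P = D₁ / (r − g) = 2,613.5400 / (0.138 − 0.013) = 20,908.32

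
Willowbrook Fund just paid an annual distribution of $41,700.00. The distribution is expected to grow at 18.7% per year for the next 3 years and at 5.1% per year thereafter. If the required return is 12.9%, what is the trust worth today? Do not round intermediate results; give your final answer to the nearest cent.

$791401.35

D_1 = 49497.90000
D_2 = 58754.00730
D_3 = 69741.00667
Terminal value at year 3: TV = D_3×(1+g_2)/(r−g_2) = 73297.79801/0.078 = 939715.35904
P_0 = D_1/(1+r)^1 + D_2/(1+r)^2 + D_3/(1+r)^3 + TV/(1+r)^3
    = 43842.24978 + 46094.55313 + 48462.56383 + 653001.98192 = 791401.34867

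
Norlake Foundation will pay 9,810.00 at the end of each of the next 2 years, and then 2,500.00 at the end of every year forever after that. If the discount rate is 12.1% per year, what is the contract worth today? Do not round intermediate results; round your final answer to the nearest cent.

32999.22

PV of 2-year annuity: 9,810.00 × [1 − (1+0.121)^−2] / 0.121 = 16557.64057
Perpetuity value at year 2: 2,500.00 / 0.121 = 20661.15702
PV of perpetuity: 20661.15702 / (1+0.121)^2 = 16441.57482
Total PV = 16557.64057 + 16441.57482 = 32999.21539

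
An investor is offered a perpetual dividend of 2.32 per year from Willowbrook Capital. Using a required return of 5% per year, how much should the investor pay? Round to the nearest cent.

46.40

Level perpetuity: PV = C / r = 2.32 / 0.05 = 46.40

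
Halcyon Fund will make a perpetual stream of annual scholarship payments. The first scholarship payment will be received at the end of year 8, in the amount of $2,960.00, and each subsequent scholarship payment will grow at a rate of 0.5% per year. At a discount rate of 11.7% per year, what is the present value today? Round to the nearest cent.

Value at end of year 7: C₁ / (r − g) = $2,960.00 / (0.117 − 0.005) = $26,428.5714
Discount to today: PV = $26,428.5714 / (1 + 0.117)^7 = $26,428.5714 / 2.169563 = $12,181.52

$12181.52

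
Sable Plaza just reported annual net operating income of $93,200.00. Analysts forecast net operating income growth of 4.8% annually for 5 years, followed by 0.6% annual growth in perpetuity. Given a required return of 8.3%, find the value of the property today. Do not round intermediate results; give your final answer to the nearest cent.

D_1 = 97673.60000
D_2 = 102361.93280
D_3 = 107275.30557
D_4 = 112424.52024
D_5 = 117820.89721
Terminal value at year 5: TV = D_5×(1+g_2)/(r−g_2) = 118527.82260/0.077 = 1539322.37139
P_0 = D_1/(1+r)^1 + D_2/(1+r)^2 + D_3/(1+r)^3 + D_4/(1+r)^4 + D_5/(1+r)^5 + TV/(1+r)^5
    = 90187.99631 + 87273.33345 + 84452.86561 + 81723.54863 + 79082.43671 + 1033206.90043 = 1455927.08114

$1455927.08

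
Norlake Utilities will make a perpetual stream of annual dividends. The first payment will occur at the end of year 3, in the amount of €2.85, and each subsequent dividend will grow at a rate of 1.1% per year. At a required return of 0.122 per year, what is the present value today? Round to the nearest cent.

€20.40

Value at end of year 2: C₁ / (r − g) = €2.85 / (0.122 − 0.011) = €25.6757
Discount to today: PV = €25.6757 / (1 + 0.122)^2 = €25.6757 / 1.258884 = €20.40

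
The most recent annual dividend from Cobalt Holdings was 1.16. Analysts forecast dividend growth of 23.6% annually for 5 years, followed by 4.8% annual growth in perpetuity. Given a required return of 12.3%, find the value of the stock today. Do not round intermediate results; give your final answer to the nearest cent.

D_1 = 1.43376
D_2 = 1.77213
D_3 = 2.19035
D_4 = 2.70727
D_5 = 3.34619
Terminal value at year 5: TV = D_5×(1+g_2)/(r−g_2) = 3.50681/0.075 = 46.75740
P_0 = D_1/(1+r)^1 + D_2/(1+r)^2 + D_3/(1+r)^3 + D_4/(1+r)^4 + D_5/(1+r)^5 + TV/(1+r)^5
    = 1.27672 + 1.40519 + 1.54659 + 1.70221 + 1.87349 + 26.17891 = 33.98311

33.98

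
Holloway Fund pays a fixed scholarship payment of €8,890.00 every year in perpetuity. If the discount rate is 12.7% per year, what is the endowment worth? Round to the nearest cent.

Level perpetuity: PV = C / r = €8,890.00 / 0.127 = €70,000.00

€70000.00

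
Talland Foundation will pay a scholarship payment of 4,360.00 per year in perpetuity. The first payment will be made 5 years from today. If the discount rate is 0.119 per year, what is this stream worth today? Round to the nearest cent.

23367.87

Value at end of year 4: C / r = 4,360.00 / 0.119 = 36,638.6555
Discount to today: PV = 36,638.6555 / (1 + 0.119)^4 = 36,638.6555 / 1.567907 = 23,367.87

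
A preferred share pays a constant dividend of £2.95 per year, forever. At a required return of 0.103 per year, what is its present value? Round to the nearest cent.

£28.64

Level perpetuity: PV = C / r = £2.95 / 0.103 = £28.64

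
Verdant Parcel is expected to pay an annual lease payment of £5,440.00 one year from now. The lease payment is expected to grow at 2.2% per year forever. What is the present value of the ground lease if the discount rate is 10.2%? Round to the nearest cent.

£68000.00

Growing perpetuity: P = D₁ / (r − g) = £5,440.0000 / (0.102 − 0.022) = £68,000.00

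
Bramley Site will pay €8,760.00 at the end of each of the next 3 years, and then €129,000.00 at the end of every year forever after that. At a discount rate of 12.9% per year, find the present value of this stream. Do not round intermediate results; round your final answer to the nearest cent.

PV of 3-year annuity: €8,760.00 × [1 − (1+0.129)^−3] / 0.129 = 20718.86816
Perpetuity value at year 3: €129,000.00 / 0.129 = 1000000.00000
PV of perpetuity: 1000000.00000 / (1+0.129)^3 = 694893.37983
Total PV = 20718.86816 + 694893.37983 = 715612.24799

€715612.25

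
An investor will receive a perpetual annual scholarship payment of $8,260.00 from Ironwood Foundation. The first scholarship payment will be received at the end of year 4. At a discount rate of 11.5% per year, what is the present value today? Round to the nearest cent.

Value at end of year 3: C / r = $8,260.00 / 0.115 = $71,826.0870
Discount to today: PV = $71,826.0870 / (1 + 0.115)^3 = $71,826.0870 / 1.386196 = $51,815.25

$51815.25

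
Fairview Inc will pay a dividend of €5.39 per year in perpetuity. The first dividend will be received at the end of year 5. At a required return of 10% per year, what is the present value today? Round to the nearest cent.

€36.81

Value at end of year 4: C / r = €5.39 / 0.1 = €53.9000
Discount to today: PV = €53.9000 / (1 + 0.1)^4 = €53.9000 / 1.464100 = €36.81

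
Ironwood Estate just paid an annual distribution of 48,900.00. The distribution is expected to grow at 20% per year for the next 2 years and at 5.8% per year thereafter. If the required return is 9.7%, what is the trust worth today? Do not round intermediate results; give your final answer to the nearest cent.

D_1 = 58680.00000
D_2 = 70416.00000
Terminal value at year 2: TV = D_2×(1+g_2)/(r−g_2) = 74500.12800/0.039 = 1910259.69231
P_0 = D_1/(1+r)^1 + D_2/(1+r)^2 + TV/(1+r)^2
    = 53491.34002 + 58513.77213 + 1587373.61305 = 1699378.72519

1699378.73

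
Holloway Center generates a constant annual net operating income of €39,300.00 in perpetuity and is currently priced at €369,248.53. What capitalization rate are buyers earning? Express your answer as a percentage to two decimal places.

P = C/r ⇒ r = C/P = €39,300.00/€369,248.53 = 0.106432

10.64%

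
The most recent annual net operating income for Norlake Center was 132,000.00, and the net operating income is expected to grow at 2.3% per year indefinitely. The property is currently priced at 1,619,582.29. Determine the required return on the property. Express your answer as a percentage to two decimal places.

10.64%

D₁ = 132,000.00 × 1.023 = 135,036.0000
P = D₁/(r − g) ⇒ r = D₁/P + g = 135,036.0000/1,619,582.29 + 0.023 = 0.083377 + 0.023 = 0.106377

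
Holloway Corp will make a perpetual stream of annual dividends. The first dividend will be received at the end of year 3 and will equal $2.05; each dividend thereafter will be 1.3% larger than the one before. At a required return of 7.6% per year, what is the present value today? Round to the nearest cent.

$28.11

Value at end of year 2: C₁ / (r − g) = $2.05 / (0.076 − 0.013) = $32.5397
Discount to today: PV = $32.5397 / (1 + 0.076)^2 = $32.5397 / 1.157776 = $28.11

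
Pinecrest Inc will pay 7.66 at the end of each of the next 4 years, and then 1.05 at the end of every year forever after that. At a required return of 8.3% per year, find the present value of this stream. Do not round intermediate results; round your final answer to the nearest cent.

PV of 4-year annuity: 7.66 × [1 − (1+0.083)^−4] / 0.083 = 25.20239
Perpetuity value at year 4: 1.05 / 0.083 = 12.65060
PV of perpetuity: 12.65060 / (1+0.083)^4 = 9.19597
Total PV = 25.20239 + 9.19597 = 34.39836

34.40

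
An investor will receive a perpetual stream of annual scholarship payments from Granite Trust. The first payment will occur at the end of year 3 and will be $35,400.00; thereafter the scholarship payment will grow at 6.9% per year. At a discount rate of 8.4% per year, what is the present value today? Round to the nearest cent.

$2008414.92

Value at end of year 2: C₁ / (r − g) = $35,400.00 / (0.084 − 0.069) = $2,360,000.0000
Discount to today: PV = $2,360,000.0000 / (1 + 0.084)^2 = $2,360,000.0000 / 1.175056 = $2,008,414.92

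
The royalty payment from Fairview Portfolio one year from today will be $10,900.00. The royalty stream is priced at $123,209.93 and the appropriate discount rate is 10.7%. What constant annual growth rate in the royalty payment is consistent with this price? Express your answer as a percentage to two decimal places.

P = D₁/(r−g) ⇒ g = r − D₁/P = 0.107 − $10,900.00/$123,209.93 = 0.018533

1.85%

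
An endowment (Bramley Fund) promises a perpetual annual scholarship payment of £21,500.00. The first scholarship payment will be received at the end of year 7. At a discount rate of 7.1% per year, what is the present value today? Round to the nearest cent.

Value at end of year 6: C / r = £21,500.00 / 0.071 = £302,816.9014
Discount to today: PV = £302,816.9014 / (1 + 0.071)^6 = £302,816.9014 / 1.509165 = £200,651.90

£200651.90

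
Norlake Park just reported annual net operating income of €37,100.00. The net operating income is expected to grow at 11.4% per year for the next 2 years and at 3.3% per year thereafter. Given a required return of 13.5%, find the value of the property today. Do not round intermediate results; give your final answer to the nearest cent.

D_1 = 41329.40000
D_2 = 46040.95160
Terminal value at year 2: TV = D_2×(1+g_2)/(r−g_2) = 47560.30300/0.102 = 466277.48042
P_0 = D_1/(1+r)^1 + D_2/(1+r)^2 + TV/(1+r)^2
    = 36413.56828 + 35739.83706 + 361953.44790 = 434106.85324

€434106.85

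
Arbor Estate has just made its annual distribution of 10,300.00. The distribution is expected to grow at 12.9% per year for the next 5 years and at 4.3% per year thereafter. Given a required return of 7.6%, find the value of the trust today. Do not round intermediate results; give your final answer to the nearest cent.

D_1 = 11628.70000
D_2 = 13128.80230
D_3 = 14822.41780
D_4 = 16734.50969
D_5 = 18893.26144
Terminal value at year 5: TV = D_5×(1+g_2)/(r−g_2) = 19705.67168/0.033 = 597141.56621
P_0 = D_1/(1+r)^1 + D_2/(1+r)^2 + D_3/(1+r)^3 + D_4/(1+r)^4 + D_5/(1+r)^5 + TV/(1+r)^5
    = 10807.34201 + 11339.67391 + 11898.22662 + 12484.29169 + 13099.22427 + 414014.87615 = 473643.63464

473643.63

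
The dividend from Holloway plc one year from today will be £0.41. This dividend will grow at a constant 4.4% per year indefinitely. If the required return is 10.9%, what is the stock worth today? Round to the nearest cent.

£6.31

Growing perpetuity: P = D₁ / (r − g) = £0.4100 / (0.109 − 0.044) = £6.31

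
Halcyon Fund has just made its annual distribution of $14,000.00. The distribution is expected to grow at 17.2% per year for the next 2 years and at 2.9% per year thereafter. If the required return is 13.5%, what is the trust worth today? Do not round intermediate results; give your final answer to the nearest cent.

$174294.94

D_1 = 16408.00000
D_2 = 19230.17600
Terminal value at year 2: TV = D_2×(1+g_2)/(r−g_2) = 19787.85110/0.106 = 186677.84060
P_0 = D_1/(1+r)^1 + D_2/(1+r)^2 + TV/(1+r)^2
    = 14456.38767 + 14927.65317 + 144910.89725 = 174294.93808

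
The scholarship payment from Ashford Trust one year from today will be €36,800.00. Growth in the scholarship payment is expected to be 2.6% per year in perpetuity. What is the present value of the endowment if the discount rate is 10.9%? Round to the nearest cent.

Growing perpetuity: P = D₁ / (r − g) = €36,800.0000 / (0.109 − 0.026) = €443,373.49

€443373.49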